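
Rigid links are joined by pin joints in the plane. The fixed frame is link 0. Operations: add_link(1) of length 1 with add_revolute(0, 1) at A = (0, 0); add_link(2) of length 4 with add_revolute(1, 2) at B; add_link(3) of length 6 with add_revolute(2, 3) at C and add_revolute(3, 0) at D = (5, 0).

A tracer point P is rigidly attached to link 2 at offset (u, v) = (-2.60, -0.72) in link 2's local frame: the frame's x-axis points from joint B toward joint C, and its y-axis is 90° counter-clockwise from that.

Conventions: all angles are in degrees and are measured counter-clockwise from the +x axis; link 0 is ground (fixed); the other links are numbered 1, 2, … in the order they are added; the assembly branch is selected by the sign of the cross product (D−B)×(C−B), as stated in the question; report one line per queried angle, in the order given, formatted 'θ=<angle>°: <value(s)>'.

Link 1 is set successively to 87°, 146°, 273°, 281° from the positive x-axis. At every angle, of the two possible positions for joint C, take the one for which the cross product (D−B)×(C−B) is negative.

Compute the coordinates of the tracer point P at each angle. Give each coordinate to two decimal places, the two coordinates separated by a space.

A=(0,0), D=(5.00,0)
θ=87°: B = A + 1.00·(cos87°, sin87°) = (0.0523, 0.9986)
θ=87°: |BD| = 5.0474
θ=87°: circle(B,4.00) ∩ circle(D,6.00): a=0.5425, h=3.9630
θ=87°:   candidates: C₊=(1.3682,4.7760) cross=20.003; C₋=(-0.2000,-2.9934) cross=-20.003
θ=87°:   branch - wants cross < 0 → take C=(-0.2000,-2.9934) (cross=-20.003)
θ=87°: ex = (C−B)/|BC| = (-0.0631,-0.9980); ey = (0.9980,-0.0631)
θ=87°: P = B + -2.60·ex + -0.72·ey = (-0.5022,3.6389)
θ=146°: B = A + 1.00·(cos146°, sin146°) = (-0.8290, 0.5592)
θ=146°: |BD| = 5.8558
θ=146°: circle(B,4.00) ∩ circle(D,6.00): a=1.2202, h=3.8093
θ=146°:   candidates: C₊=(0.7493,4.2346) cross=22.307; C₋=(0.0218,-3.3493) cross=-22.307
θ=146°:   branch - wants cross < 0 → take C=(0.0218,-3.3493) (cross=-22.307)
θ=146°: ex = (C−B)/|BC| = (0.2127,-0.9771); ey = (0.9771,0.2127)
θ=146°: P = B + -2.60·ex + -0.72·ey = (-2.0856,2.9465)
θ=273°: B = A + 1.00·(cos273°, sin273°) = (0.0523, -0.9986)
θ=273°: |BD| = 5.0474
θ=273°: circle(B,4.00) ∩ circle(D,6.00): a=0.5425, h=3.9630
θ=273°:   candidates: C₊=(-0.2000,2.9934) cross=20.003; C₋=(1.3682,-4.7760) cross=-20.003
θ=273°:   branch - wants cross < 0 → take C=(1.3682,-4.7760) (cross=-20.003)
θ=273°: ex = (C−B)/|BC| = (0.3290,-0.9443); ey = (0.9443,0.3290)
θ=273°: P = B + -2.60·ex + -0.72·ey = (-1.4829,1.2198)
θ=281°: B = A + 1.00·(cos281°, sin281°) = (0.1908, -0.9816)
θ=281°: |BD| = 4.9084
θ=281°: circle(B,4.00) ∩ circle(D,6.00): a=0.4168, h=3.9782
θ=281°:   candidates: C₊=(-0.1964,2.9996) cross=19.527; C₋=(1.3948,-4.7961) cross=-19.527
θ=281°:   branch - wants cross < 0 → take C=(1.3948,-4.7961) (cross=-19.527)
θ=281°: ex = (C−B)/|BC| = (0.3010,-0.9536); ey = (0.9536,0.3010)
θ=281°: P = B + -2.60·ex + -0.72·ey = (-1.2784,1.2811)

θ=87°: -0.50 3.64
θ=146°: -2.09 2.95
θ=273°: -1.48 1.22
θ=281°: -1.28 1.28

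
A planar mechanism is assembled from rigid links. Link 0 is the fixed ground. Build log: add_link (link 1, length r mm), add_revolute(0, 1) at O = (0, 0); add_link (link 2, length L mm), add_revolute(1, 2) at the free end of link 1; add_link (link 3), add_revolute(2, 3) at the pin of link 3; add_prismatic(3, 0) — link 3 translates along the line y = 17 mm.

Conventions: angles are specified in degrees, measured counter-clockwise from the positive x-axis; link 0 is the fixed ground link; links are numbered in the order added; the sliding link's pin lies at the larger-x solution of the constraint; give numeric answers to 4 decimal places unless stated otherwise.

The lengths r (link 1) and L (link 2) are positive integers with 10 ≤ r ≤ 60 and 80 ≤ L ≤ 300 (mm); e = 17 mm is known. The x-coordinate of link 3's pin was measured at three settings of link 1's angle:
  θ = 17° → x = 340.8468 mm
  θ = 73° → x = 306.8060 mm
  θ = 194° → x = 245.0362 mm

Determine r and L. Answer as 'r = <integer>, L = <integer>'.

constraint per measurement: (x − r cos θ)² + (r sin θ − e)² = L²
subtracting the θ₁ and θ₂ equations cancels the r² and L² terms:
r = (x₁² − x₂²) / (2[(x₁cos θ₁ + e sin θ₁) − (x₂cos θ₂ + e sin θ₂)]) = 49.0001 → r = 49
L² = (x₁ − r cos θ₁)² + (r sin θ₁ − e)² = 86436.0151 → L = 294.0000 → L = 294
check at θ₃=194°: x = 245.0362 (printed 245.0362) ✓

r = 49, L = 294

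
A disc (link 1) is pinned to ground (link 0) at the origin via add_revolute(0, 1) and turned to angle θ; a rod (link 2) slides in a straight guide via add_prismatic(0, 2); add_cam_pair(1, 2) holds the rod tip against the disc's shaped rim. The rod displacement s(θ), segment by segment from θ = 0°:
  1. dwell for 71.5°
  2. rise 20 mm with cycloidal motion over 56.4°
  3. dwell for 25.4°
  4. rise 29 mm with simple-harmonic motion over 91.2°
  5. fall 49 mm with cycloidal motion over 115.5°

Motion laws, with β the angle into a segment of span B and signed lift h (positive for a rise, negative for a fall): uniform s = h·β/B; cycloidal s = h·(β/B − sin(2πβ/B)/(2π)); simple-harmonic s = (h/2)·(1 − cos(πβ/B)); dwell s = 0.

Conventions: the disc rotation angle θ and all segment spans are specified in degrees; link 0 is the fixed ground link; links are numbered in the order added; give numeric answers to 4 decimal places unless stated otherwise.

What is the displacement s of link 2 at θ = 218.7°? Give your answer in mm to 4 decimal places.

segment 1 (0° to 71.5°, dwell): s unchanged at 0.0000
segment 2 (71.5° to 127.9°, cycloidal, h = 20) is passed completely: s = 0.0000 + (20) = 20.0000
segment 3 (127.9° to 153.3°, dwell): s unchanged at 20.0000
θ = 218.7° falls in segment 4 (153.3° to 244.5°, simple-harmonic, h = 29): β = 218.7 − 153.3 = 65.4°, B = 91.2°; Δs = 29/2·(1 − cos(π·0.7171)) = 23.6407; s = 20.0000 + 23.6407 = 43.6407

43.6407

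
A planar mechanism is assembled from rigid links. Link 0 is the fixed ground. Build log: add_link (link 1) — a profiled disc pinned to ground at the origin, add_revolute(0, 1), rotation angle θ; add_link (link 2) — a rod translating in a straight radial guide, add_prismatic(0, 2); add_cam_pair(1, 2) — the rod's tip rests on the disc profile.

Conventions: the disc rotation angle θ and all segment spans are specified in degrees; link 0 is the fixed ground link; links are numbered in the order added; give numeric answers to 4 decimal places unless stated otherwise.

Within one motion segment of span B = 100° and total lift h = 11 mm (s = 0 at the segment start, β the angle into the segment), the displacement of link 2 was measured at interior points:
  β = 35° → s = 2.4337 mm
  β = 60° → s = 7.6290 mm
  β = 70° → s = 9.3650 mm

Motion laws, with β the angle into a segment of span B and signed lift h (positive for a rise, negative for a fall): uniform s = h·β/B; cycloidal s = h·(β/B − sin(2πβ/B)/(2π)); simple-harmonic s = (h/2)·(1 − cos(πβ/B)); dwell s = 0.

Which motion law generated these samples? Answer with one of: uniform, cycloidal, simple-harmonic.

candidates at β/B = r: uniform s = h·r (linear in β); cycloidal s = h·(r − sin(2πr)/(2π)); simple-harmonic s = (h/2)(1 − cos(πr))
β=35°: printed 2.4337 | uniform 3.8500, cycloidal 2.4337, simple-harmonic 3.0031
β=60°: printed 7.6290 | uniform 6.6000, cycloidal 7.6290, simple-harmonic 7.1996
β=70°: printed 9.3650 | uniform 7.7000, cycloidal 9.3650, simple-harmonic 8.7328
only one law matches every sample → cycloidal

cycloidal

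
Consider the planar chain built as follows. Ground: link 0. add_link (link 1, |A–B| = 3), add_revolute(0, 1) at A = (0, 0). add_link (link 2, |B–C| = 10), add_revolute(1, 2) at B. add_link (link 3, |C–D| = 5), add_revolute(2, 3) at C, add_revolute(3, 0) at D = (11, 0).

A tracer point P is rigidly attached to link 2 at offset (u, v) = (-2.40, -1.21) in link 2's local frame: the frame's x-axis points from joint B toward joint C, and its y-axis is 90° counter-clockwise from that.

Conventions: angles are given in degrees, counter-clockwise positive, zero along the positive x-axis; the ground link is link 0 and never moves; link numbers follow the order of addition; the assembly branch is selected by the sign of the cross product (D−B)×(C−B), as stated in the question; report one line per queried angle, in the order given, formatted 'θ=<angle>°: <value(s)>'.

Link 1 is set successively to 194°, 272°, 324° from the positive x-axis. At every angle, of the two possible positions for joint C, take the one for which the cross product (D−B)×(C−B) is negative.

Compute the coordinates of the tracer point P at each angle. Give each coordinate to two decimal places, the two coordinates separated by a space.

A=(0,0), D=(11.00,0)
θ=194°: B = A + 3.00·(cos194°, sin194°) = (-2.9109, -0.7258)
θ=194°: |BD| = 13.9298
θ=194°: circle(B,10.00) ∩ circle(D,5.00): a=9.6570, h=2.5967
θ=194°:   candidates: C₊=(6.5977,2.3706) cross=36.172; C₋=(6.8683,-2.8158) cross=-36.172
θ=194°:   branch - wants cross < 0 → take C=(6.8683,-2.8158) (cross=-36.172)
θ=194°: ex = (C−B)/|BC| = (0.9779,-0.2090); ey = (0.2090,0.9779)
θ=194°: P = B + -2.40·ex + -1.21·ey = (-5.5108,-1.4074)
θ=272°: B = A + 3.00·(cos272°, sin272°) = (0.1047, -2.9982)
θ=272°: |BD| = 11.3003
θ=272°: circle(B,10.00) ∩ circle(D,5.00): a=8.9686, h=4.4231
θ=272°:   candidates: C₊=(7.5784,3.6459) cross=49.982; C₋=(9.9254,-4.8832) cross=-49.982
θ=272°:   branch - wants cross < 0 → take C=(9.9254,-4.8832) (cross=-49.982)
θ=272°: ex = (C−B)/|BC| = (0.9821,-0.1885); ey = (0.1885,0.9821)
θ=272°: P = B + -2.40·ex + -1.21·ey = (-2.4804,-3.7341)
θ=324°: B = A + 3.00·(cos324°, sin324°) = (2.4271, -1.7634)
θ=324°: |BD| = 8.7524
θ=324°: circle(B,10.00) ∩ circle(D,5.00): a=8.6607, h=4.9992
θ=324°:   candidates: C₊=(9.9030,4.8782) cross=43.755; C₋=(11.9174,-4.9151) cross=-43.755
θ=324°:   branch - wants cross < 0 → take C=(11.9174,-4.9151) (cross=-43.755)
θ=324°: ex = (C−B)/|BC| = (0.9490,-0.3152); ey = (0.3152,0.9490)
θ=324°: P = B + -2.40·ex + -1.21·ey = (-0.2320,-2.1553)

θ=194°: -5.51 -1.41
θ=272°: -2.48 -3.73
θ=324°: -0.23 -2.16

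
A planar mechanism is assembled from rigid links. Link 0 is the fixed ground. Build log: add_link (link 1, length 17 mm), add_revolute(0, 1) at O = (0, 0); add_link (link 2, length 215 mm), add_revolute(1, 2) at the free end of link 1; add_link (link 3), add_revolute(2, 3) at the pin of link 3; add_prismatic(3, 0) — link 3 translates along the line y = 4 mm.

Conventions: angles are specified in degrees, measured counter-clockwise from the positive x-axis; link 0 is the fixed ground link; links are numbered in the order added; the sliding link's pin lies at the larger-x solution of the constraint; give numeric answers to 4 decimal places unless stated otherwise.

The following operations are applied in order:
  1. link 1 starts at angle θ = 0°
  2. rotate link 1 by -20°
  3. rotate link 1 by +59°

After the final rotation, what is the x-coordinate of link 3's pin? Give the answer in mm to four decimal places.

geometry: r = 17 mm, L = 215 mm, e = 4 mm; θ starts at 0°
rotate link 1 by -20°: θ ← 0° -20° = -20°
rotate link 1 by +59°: θ ← -20° +59° = 39°
crank pin P = (r cos θ, r sin θ) = (13.211481, 10.698447)
h = r sin θ − e = 10.698447 − 4 = 6.698447
x = r cos θ + √(L² − h²) = 13.211481 + 214.895628 = 228.107109

228.1071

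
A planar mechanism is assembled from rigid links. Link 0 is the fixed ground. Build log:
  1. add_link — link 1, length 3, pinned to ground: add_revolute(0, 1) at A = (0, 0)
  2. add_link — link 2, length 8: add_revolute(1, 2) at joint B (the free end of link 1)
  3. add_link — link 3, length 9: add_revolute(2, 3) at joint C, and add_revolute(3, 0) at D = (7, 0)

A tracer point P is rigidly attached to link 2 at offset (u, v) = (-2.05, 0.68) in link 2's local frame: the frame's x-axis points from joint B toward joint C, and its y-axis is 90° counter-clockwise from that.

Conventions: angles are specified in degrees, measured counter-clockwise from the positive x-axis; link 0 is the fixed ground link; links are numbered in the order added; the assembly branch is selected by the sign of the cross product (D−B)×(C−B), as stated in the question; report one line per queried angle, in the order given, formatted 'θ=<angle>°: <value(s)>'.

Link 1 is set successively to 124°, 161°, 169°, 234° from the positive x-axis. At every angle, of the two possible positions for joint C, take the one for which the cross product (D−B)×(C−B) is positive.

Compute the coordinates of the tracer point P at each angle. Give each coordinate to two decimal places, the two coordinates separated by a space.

A=(0,0), D=(7.00,0)
θ=124°: B = A + 3.00·(cos124°, sin124°) = (-1.6776, 2.4871)
θ=124°: |BD| = 9.0270
θ=124°: circle(B,8.00) ∩ circle(D,9.00): a=3.5719, h=7.1583
θ=124°:   candidates: C₊=(3.7283,8.3843) cross=64.618; C₋=(-0.2162,-5.3783) cross=-64.618
θ=124°:   branch + wants cross > 0 → take C=(3.7283,8.3843) (cross=64.618)
θ=124°: ex = (C−B)/|BC| = (0.6757,0.7371); ey = (-0.7371,0.6757)
θ=124°: P = B + -2.05·ex + 0.68·ey = (-3.5641,1.4355)
θ=161°: B = A + 3.00·(cos161°, sin161°) = (-2.8366, 0.9767)
θ=161°: |BD| = 9.8849
θ=161°: circle(B,8.00) ∩ circle(D,9.00): a=4.0826, h=6.8799
θ=161°:   candidates: C₊=(1.9058,7.4195) cross=68.007; C₋=(0.5463,-6.2729) cross=-68.007
θ=161°:   branch + wants cross > 0 → take C=(1.9058,7.4195) (cross=68.007)
θ=161°: ex = (C−B)/|BC| = (0.5928,0.8054); ey = (-0.8054,0.5928)
θ=161°: P = B + -2.05·ex + 0.68·ey = (-4.5994,-0.2712)
θ=169°: B = A + 3.00·(cos169°, sin169°) = (-2.9449, 0.5724)
θ=169°: |BD| = 9.9613
θ=169°: circle(B,8.00) ∩ circle(D,9.00): a=4.1274, h=6.8531
θ=169°:   candidates: C₊=(1.5695,7.1770) cross=68.266; C₋=(0.7819,-6.5065) cross=-68.266
θ=169°:   branch + wants cross > 0 → take C=(1.5695,7.1770) (cross=68.266)
θ=169°: ex = (C−B)/|BC| = (0.5643,0.8256); ey = (-0.8256,0.5643)
θ=169°: P = B + -2.05·ex + 0.68·ey = (-4.6631,-0.7363)
θ=234°: B = A + 3.00·(cos234°, sin234°) = (-1.7634, -2.4271)
θ=234°: |BD| = 9.0932
θ=234°: circle(B,8.00) ∩ circle(D,9.00): a=3.6119, h=7.1382
θ=234°:   candidates: C₊=(-0.1878,5.4163) cross=64.910; C₋=(3.6227,-8.3423) cross=-64.910
θ=234°:   branch + wants cross > 0 → take C=(-0.1878,5.4163) (cross=64.910)
θ=234°: ex = (C−B)/|BC| = (0.1969,0.9804); ey = (-0.9804,0.1969)
θ=234°: P = B + -2.05·ex + 0.68·ey = (-2.8338,-4.3030)

θ=124°: -3.56 1.44
θ=161°: -4.60 -0.27
θ=169°: -4.66 -0.74
θ=234°: -2.83 -4.30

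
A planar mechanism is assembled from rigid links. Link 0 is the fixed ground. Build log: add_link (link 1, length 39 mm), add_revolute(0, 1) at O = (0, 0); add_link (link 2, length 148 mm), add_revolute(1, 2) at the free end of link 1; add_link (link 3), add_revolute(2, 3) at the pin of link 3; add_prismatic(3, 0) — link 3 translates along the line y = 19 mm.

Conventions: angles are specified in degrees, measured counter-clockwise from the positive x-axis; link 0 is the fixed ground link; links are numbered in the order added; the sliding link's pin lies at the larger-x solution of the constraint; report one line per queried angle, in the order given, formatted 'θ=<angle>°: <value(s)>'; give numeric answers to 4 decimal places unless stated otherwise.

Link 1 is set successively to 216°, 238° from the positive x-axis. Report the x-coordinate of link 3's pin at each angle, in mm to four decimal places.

geometry: r = 39 mm, L = 148 mm, e = 19 mm
θ=216°: crank pin P = (r cos θ, r sin θ) = (-31.551663, -22.923625)
θ=216°: h = r sin θ − e = -22.923625 − 19 = -41.923625
θ=216°: x = r cos θ + √(L² − h²) = -31.551663 + 141.938049 = 110.386386
θ=238°: crank pin P = (r cos θ, r sin θ) = (-20.666851, -33.073876)
θ=238°: h = r sin θ − e = -33.073876 − 19 = -52.073876
θ=238°: x = r cos θ + √(L² − h²) = -20.666851 + 138.536318 = 117.869467

θ=216°: 110.3864
θ=238°: 117.8695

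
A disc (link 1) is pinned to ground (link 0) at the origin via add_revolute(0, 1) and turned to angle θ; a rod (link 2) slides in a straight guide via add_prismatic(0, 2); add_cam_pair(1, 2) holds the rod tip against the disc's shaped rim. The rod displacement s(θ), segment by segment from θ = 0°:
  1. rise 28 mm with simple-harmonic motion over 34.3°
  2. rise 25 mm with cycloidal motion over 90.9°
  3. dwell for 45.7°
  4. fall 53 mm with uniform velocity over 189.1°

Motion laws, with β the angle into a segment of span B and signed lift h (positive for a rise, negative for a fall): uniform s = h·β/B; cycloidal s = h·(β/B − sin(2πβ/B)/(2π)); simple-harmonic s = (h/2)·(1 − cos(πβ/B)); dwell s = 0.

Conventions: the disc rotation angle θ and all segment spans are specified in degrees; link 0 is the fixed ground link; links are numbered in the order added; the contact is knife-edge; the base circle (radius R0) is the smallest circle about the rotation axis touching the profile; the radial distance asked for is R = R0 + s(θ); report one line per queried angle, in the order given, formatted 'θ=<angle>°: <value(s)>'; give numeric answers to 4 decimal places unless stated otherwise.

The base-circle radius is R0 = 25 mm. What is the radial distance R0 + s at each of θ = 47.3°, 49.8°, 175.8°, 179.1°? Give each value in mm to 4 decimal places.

segment 1 (0° to 34.3°, simple-harmonic, h = 28) is passed completely: s = 0.0000 + (28) = 28.0000
θ = 47.3° falls in segment 2 (34.3° to 125.2°, cycloidal, h = 25): β = 47.3 − 34.3 = 13°, B = 90.9°; Δs = 25·(0.1430 − sin(2π·0.1430)/(2π)) = 0.4621; s = 28.0000 + 0.4621 = 28.4621
θ = 49.8° falls in segment 2 (34.3° to 125.2°, cycloidal, h = 25): β = 49.8 − 34.3 = 15.5°, B = 90.9°; Δs = 25·(0.1705 − sin(2π·0.1705)/(2π)) = 0.7700; s = 28.0000 + 0.7700 = 28.7700
segment 2 (34.3° to 125.2°, cycloidal, h = 25) is passed completely: s = 28.0000 + (25) = 53.0000
segment 3 (125.2° to 170.9°, dwell): s unchanged at 53.0000
θ = 175.8° falls in segment 4 (170.9° to 360°, uniform, h = -53): β = 175.8 − 170.9 = 4.9°, B = 189.1°; Δs = -53·4.9/189.1 = -1.3733; s = 53.0000 − 1.3733 = 51.6267
θ = 179.1° falls in segment 4 (170.9° to 360°, uniform, h = -53): β = 179.1 − 170.9 = 8.2°, B = 189.1°; Δs = -53·8.2/189.1 = -2.2983; s = 53.0000 − 2.2983 = 50.7017
θ=47.3°: R = R0 + s = 25 + 28.4621 = 53.4621
θ=49.8°: R = R0 + s = 25 + 28.7700 = 53.7700
θ=175.8°: R = R0 + s = 25 + 51.6267 = 76.6267
θ=179.1°: R = R0 + s = 25 + 50.7017 = 75.7017

θ=47.3°: 53.4621
θ=49.8°: 53.7700
θ=175.8°: 76.6267
θ=179.1°: 75.7017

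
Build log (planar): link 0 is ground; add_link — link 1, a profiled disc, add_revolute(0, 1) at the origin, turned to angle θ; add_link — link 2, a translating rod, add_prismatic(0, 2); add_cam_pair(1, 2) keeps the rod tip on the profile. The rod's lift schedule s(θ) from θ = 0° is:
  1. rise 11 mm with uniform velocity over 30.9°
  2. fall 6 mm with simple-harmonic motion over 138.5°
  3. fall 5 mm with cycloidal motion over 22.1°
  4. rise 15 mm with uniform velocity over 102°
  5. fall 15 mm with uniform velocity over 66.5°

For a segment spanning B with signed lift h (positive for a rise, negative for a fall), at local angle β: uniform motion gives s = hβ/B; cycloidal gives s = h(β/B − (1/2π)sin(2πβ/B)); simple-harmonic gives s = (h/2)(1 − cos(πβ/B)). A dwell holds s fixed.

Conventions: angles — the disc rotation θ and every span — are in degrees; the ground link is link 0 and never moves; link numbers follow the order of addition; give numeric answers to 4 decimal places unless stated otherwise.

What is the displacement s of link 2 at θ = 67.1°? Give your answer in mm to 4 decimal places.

seg 1 [0°–30.9°] uniform, h=11: full span → s += 11 → s = 11.0000
seg 2 [30.9°–169.4°] simple-harmonic, h=-6: θ=67.1° here. β=36.2, B=138.5. -6/2·(1 − cos(π·0.2614)) = -0.9558 → s = 10.0442

10.0442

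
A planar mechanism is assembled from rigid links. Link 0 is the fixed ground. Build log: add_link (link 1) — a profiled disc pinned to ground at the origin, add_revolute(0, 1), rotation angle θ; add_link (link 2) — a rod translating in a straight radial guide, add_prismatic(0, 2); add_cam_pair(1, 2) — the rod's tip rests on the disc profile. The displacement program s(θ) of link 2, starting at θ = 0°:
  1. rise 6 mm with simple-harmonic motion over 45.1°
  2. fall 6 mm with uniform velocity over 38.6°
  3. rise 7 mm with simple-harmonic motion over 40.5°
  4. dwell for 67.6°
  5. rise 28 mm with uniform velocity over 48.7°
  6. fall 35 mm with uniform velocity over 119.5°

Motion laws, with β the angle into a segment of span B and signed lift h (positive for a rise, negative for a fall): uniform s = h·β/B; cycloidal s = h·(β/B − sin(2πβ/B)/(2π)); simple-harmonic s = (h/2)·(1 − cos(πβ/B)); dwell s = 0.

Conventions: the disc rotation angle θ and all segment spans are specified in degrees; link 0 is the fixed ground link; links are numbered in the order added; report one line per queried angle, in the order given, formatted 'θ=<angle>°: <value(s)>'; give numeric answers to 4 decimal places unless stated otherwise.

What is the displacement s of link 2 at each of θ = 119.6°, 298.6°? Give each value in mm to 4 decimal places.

seg 1 [0°–45.1°] simple-harmonic, h=6: full span → s += 6 → s = 6.0000
seg 2 [45.1°–83.7°] uniform, h=-6: full span → s += -6 → s = 0.0000
seg 3 [83.7°–124.2°] simple-harmonic, h=7: θ=119.6° here. β=35.9, B=40.5. 7/2·(1 − cos(π·0.8864)) = 6.7795 → s = 6.7795
seg 3 [83.7°–124.2°] simple-harmonic, h=7: full span → s += 7 → s = 7.0000
seg 4 [124.2°–191.8°] dwell: s stays 7.0000
seg 5 [191.8°–240.5°] uniform, h=28: full span → s += 28 → s = 35.0000
seg 6 [240.5°–360°] uniform, h=-35: θ=298.6° here. β=58.1, B=119.5. -35·58.1/119.5 = -17.0167 → s = 17.9833

θ=119.6°: 6.7795
θ=298.6°: 17.9833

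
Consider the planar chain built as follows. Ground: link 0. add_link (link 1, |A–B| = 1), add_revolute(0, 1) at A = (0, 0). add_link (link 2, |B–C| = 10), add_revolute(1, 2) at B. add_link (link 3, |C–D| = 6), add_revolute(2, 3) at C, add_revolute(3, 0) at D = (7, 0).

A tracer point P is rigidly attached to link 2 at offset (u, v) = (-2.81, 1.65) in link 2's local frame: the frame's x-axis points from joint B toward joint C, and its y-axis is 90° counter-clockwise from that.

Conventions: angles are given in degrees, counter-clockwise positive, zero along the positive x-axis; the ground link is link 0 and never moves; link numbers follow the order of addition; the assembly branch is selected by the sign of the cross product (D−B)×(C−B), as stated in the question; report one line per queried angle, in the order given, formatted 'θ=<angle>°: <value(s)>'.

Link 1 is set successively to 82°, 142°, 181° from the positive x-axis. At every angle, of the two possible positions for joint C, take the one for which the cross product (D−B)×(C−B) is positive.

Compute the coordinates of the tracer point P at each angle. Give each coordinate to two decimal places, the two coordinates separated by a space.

A=(0,0), D=(7.00,0)
θ=82°: B = A + 1.00·(cos82°, sin82°) = (0.1392, 0.9903)
θ=82°: |BD| = 6.9319
θ=82°: circle(B,10.00) ∩ circle(D,6.00): a=8.0823, h=5.8887
θ=82°:   candidates: C₊=(8.9798,5.6640) cross=40.820; C₋=(7.2973,-5.9926) cross=-40.820
θ=82°:   branch + wants cross > 0 → take C=(8.9798,5.6640) (cross=40.820)
θ=82°: ex = (C−B)/|BC| = (0.8841,0.4674); ey = (-0.4674,0.8841)
θ=82°: P = B + -2.81·ex + 1.65·ey = (-3.1162,1.1357)
θ=142°: B = A + 1.00·(cos142°, sin142°) = (-0.7880, 0.6157)
θ=142°: |BD| = 7.8123
θ=142°: circle(B,10.00) ∩ circle(D,6.00): a=8.0023, h=5.9970
θ=142°:   candidates: C₊=(7.6620,5.9634) cross=46.850; C₋=(6.7168,-5.9933) cross=-46.850
θ=142°:   branch + wants cross > 0 → take C=(7.6620,5.9634) (cross=46.850)
θ=142°: ex = (C−B)/|BC| = (0.8450,0.5348); ey = (-0.5348,0.8450)
θ=142°: P = B + -2.81·ex + 1.65·ey = (-4.0448,0.5072)
θ=181°: B = A + 1.00·(cos181°, sin181°) = (-0.9998, -0.0175)
θ=181°: |BD| = 7.9999
θ=181°: circle(B,10.00) ∩ circle(D,6.00): a=8.0000, h=6.0000
θ=181°:   candidates: C₊=(6.9870,6.0000) cross=47.999; C₋=(7.0132,-6.0000) cross=-47.999
θ=181°:   branch + wants cross > 0 → take C=(6.9870,6.0000) (cross=47.999)
θ=181°: ex = (C−B)/|BC| = (0.7987,0.6017); ey = (-0.6017,0.7987)
θ=181°: P = B + -2.81·ex + 1.65·ey = (-4.2370,-0.3905)

θ=82°: -3.12 1.14
θ=142°: -4.04 0.51
θ=181°: -4.24 -0.39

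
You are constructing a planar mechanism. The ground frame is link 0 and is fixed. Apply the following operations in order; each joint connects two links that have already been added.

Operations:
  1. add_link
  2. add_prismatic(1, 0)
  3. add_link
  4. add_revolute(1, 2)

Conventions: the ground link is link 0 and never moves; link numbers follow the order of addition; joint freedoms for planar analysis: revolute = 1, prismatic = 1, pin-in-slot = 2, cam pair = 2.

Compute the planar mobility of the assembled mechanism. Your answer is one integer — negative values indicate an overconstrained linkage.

link 0 = ground. State L|J1|J2 = 1|0|0
+link1  2|0|0
P(1,0) f=1→J1  2|1|0
+link2  3|1|0
R(1,2) f=1→J1  3|2|0
M = 3(3−1)−2·2−0 = 6−4−0 = 2

M = 2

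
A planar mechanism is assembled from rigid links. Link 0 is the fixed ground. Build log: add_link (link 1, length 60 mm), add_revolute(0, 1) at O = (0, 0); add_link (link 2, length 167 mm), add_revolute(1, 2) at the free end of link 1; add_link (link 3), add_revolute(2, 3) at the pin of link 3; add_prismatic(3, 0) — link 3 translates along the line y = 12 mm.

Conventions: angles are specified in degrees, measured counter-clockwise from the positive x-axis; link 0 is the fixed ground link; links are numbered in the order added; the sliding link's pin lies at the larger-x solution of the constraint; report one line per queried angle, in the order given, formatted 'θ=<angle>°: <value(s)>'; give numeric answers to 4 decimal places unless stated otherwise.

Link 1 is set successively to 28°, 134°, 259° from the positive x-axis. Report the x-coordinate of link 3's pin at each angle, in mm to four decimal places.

geometry: r = 60 mm, L = 167 mm, e = 12 mm
θ=28°: crank pin P = (r cos θ, r sin θ) = (52.976856, 28.168294)
θ=28°: h = r sin θ − e = 28.168294 − 12 = 16.168294
θ=28°: x = r cos θ + √(L² − h²) = 52.976856 + 166.215481 = 219.192337
θ=134°: crank pin P = (r cos θ, r sin θ) = (-41.679502, 43.160388)
θ=134°: h = r sin θ − e = 43.160388 − 12 = 31.160388
θ=134°: x = r cos θ + √(L² − h²) = -41.679502 + 164.067152 = 122.387649
θ=259°: crank pin P = (r cos θ, r sin θ) = (-11.448540, -58.897631)
θ=259°: h = r sin θ − e = -58.897631 − 12 = -70.897631
θ=259°: x = r cos θ + √(L² − h²) = -11.448540 + 151.203591 = 139.755051

θ=28°: 219.1923
θ=134°: 122.3876
θ=259°: 139.7551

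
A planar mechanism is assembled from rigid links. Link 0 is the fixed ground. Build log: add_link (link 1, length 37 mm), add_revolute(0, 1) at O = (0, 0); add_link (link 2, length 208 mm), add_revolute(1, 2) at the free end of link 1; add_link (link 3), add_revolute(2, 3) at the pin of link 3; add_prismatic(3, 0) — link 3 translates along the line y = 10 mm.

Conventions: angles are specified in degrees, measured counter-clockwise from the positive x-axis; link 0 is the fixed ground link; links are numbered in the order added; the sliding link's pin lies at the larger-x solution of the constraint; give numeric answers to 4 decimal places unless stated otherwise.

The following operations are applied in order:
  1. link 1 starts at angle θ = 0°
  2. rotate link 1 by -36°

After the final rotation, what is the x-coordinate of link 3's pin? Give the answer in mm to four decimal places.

geometry: r = 37 mm, L = 208 mm, e = 10 mm; θ starts at 0°
rotate link 1 by -36°: θ ← 0° -36° = -36°
crank pin P = (r cos θ, r sin θ) = (29.933629, -21.748054)
h = r sin θ − e = -21.748054 − 10 = -31.748054
x = r cos θ + √(L² − h²) = 29.933629 + 205.562791 = 235.496420

235.4964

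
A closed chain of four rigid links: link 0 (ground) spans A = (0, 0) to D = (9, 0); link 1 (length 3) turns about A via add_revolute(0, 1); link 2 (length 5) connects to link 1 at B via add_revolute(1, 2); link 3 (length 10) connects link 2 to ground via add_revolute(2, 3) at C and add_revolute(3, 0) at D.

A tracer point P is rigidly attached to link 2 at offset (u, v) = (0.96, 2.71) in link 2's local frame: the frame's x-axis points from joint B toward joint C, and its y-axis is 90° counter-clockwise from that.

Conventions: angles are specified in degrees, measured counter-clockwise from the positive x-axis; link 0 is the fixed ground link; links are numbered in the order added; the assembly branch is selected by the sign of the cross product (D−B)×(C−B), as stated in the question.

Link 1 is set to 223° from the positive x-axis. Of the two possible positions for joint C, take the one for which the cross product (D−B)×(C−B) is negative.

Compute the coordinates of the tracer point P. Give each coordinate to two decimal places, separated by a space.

A=(0,0), D=(9.00,0)
B = A + 3.00·(cos223°, sin223°) = (-2.1941, -2.0460)
|BD| = 11.3795
circle(B,5.00) ∩ circle(D,10.00): a=2.3944, h=4.3894
  candidates: C₊=(-0.6279,2.7024) cross=49.950; C₋=(0.9505,-5.9334) cross=-49.950
  branch - wants cross < 0 → take C=(0.9505,-5.9334) (cross=-49.950)
ex = (C−B)/|BC| = (0.6289,-0.7775); ey = (0.7775,0.6289)
P = B + 0.96·ex + 2.71·ey = (0.5167,-1.0880)

0.52 -1.09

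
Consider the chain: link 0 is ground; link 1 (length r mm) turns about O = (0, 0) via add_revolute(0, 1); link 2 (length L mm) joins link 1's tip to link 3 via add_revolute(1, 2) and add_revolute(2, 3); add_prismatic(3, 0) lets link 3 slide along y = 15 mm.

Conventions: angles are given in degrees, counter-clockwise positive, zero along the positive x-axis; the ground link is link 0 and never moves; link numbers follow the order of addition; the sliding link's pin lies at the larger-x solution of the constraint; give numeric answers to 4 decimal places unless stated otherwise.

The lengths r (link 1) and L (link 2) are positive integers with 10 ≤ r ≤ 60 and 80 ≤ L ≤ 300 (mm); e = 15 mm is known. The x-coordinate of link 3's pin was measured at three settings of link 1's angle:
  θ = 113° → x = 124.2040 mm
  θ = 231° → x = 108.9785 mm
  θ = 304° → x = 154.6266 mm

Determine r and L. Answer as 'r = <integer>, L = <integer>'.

constraint per measurement: (x − r cos θ)² + (r sin θ − e)² = L²
subtracting the θ₁ and θ₂ equations cancels the r² and L² terms:
r = (x₁² − x₂²) / (2[(x₁cos θ₁ + e sin θ₁) − (x₂cos θ₂ + e sin θ₂)]) = 39.0001 → r = 39
L² = (x₁ − r cos θ₁)² + (r sin θ₁ − e)² = 19881.0117 → L = 141.0000 → L = 141
check at θ₃=304°: x = 154.6266 (printed 154.6266) ✓

r = 39, L = 141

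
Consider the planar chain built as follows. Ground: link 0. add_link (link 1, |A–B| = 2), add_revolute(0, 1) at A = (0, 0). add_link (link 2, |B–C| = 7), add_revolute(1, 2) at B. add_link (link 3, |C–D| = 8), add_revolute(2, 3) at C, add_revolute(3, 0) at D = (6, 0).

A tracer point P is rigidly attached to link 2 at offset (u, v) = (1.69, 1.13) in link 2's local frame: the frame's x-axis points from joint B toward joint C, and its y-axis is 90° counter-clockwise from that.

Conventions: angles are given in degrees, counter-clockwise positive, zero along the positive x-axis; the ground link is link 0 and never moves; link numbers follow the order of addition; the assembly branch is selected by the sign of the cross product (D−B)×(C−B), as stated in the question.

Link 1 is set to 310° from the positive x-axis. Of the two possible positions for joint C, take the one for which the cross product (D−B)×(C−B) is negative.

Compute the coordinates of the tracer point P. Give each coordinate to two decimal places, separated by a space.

A=(0,0), D=(6.00,0)
B = A + 2.00·(cos310°, sin310°) = (1.2856, -1.5321)
|BD| = 4.9571
circle(B,7.00) ∩ circle(D,8.00): a=0.9656, h=6.9331
  candidates: C₊=(0.0611,5.3600) cross=34.368; C₋=(4.3467,-7.8273) cross=-34.368
  branch - wants cross < 0 → take C=(4.3467,-7.8273) (cross=-34.368)
ex = (C−B)/|BC| = (0.4373,-0.8993); ey = (0.8993,0.4373)
P = B + 1.69·ex + 1.13·ey = (3.0408,-2.5578)

3.04 -2.56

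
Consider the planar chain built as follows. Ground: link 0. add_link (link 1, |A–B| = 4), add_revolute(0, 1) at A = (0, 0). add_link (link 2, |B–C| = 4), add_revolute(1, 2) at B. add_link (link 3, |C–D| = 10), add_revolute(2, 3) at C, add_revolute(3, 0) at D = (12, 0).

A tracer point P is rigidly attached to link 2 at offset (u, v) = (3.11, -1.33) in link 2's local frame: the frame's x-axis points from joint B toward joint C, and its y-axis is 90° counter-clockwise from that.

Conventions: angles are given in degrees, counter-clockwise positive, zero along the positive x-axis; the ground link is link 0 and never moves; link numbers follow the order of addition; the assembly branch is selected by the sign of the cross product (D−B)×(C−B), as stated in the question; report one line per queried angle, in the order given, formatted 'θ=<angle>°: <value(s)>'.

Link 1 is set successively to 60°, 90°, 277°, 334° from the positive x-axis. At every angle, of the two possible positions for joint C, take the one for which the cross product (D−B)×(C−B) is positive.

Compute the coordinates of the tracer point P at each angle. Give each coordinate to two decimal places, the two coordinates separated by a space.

A=(0,0), D=(12.00,0)
θ=60°: B = A + 4.00·(cos60°, sin60°) = (2.0000, 3.4641)
θ=60°: |BD| = 10.5830
θ=60°: circle(B,4.00) ∩ circle(D,10.00): a=1.3229, h=3.7749
θ=60°:   candidates: C₊=(4.4856,6.5981) cross=39.950; C₋=(2.0144,-0.5359) cross=-39.950
θ=60°:   branch + wants cross > 0 → take C=(4.4856,6.5981) (cross=39.950)
θ=60°: ex = (C−B)/|BC| = (0.6214,0.7835); ey = (-0.7835,0.6214)
θ=60°: P = B + 3.11·ex + -1.33·ey = (4.9746,5.0743)
θ=90°: B = A + 4.00·(cos90°, sin90°) = (0.0000, 4.0000)
θ=90°: |BD| = 12.6491
θ=90°: circle(B,4.00) ∩ circle(D,10.00): a=3.0042, h=2.6410
θ=90°:   candidates: C₊=(3.6852,5.5555) cross=33.407; C₋=(2.0148,0.5445) cross=-33.407
θ=90°:   branch + wants cross > 0 → take C=(3.6852,5.5555) (cross=33.407)
θ=90°: ex = (C−B)/|BC| = (0.9213,0.3889); ey = (-0.3889,0.9213)
θ=90°: P = B + 3.11·ex + -1.33·ey = (3.3824,3.9841)
θ=277°: B = A + 4.00·(cos277°, sin277°) = (0.4875, -3.9702)
θ=277°: |BD| = 12.1779
θ=277°: circle(B,4.00) ∩ circle(D,10.00): a=2.6401, h=3.0050
θ=277°:   candidates: C₊=(2.0036,-0.2687) cross=36.595; C₋=(3.9630,-5.9503) cross=-36.595
θ=277°:   branch + wants cross > 0 → take C=(2.0036,-0.2687) (cross=36.595)
θ=277°: ex = (C−B)/|BC| = (0.3790,0.9254); ey = (-0.9254,0.3790)
θ=277°: P = B + 3.11·ex + -1.33·ey = (2.8970,-1.5964)
θ=334°: B = A + 4.00·(cos334°, sin334°) = (3.5952, -1.7535)
θ=334°: |BD| = 8.5858
θ=334°: circle(B,4.00) ∩ circle(D,10.00): a=-0.5989, h=3.9549
θ=334°:   candidates: C₊=(2.2012,1.9957) cross=33.956; C₋=(3.8166,-5.7474) cross=-33.956
θ=334°:   branch + wants cross > 0 → take C=(2.2012,1.9957) (cross=33.956)
θ=334°: ex = (C−B)/|BC| = (-0.3485,0.9373); ey = (-0.9373,-0.3485)
θ=334°: P = B + 3.11·ex + -1.33·ey = (3.7580,1.6251)

θ=60°: 4.97 5.07
θ=90°: 3.38 3.98
θ=277°: 2.90 -1.60
θ=334°: 3.76 1.63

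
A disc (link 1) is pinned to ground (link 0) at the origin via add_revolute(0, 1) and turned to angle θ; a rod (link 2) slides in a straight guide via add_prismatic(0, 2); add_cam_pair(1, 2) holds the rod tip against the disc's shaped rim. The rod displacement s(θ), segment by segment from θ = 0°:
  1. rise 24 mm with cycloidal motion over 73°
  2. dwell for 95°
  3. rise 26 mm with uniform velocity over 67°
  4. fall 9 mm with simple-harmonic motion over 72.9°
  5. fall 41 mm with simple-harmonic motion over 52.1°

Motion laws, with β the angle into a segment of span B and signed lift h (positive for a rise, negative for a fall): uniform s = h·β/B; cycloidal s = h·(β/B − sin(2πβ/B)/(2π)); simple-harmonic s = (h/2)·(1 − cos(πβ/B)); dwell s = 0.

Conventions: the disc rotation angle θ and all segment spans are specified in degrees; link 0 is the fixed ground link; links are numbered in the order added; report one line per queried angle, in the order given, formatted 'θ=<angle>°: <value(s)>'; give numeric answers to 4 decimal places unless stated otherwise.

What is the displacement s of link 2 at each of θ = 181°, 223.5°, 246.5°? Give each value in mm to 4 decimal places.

segment 1 (0° to 73°, cycloidal, h = 24) is passed completely: s = 0.0000 + (24) = 24.0000
segment 2 (73° to 168°, dwell): s unchanged at 24.0000
θ = 181° falls in segment 3 (168° to 235°, uniform, h = 26): β = 181 − 168 = 13°, B = 67°; Δs = 26·13/67 = 5.0448; s = 24.0000 + 5.0448 = 29.0448
θ = 223.5° falls in segment 3 (168° to 235°, uniform, h = 26): β = 223.5 − 168 = 55.5°, B = 67°; Δs = 26·55.5/67 = 21.5373; s = 24.0000 + 21.5373 = 45.5373
segment 3 (168° to 235°, uniform, h = 26) is passed completely: s = 24.0000 + (26) = 50.0000
θ = 246.5° falls in segment 4 (235° to 307.9°, simple-harmonic, h = -9): β = 246.5 − 235 = 11.5°, B = 72.9°; Δs = -9/2·(1 − cos(π·0.1578)) = -0.5414; s = 50.0000 − 0.5414 = 49.4586

θ=181°: 29.0448
θ=223.5°: 45.5373
θ=246.5°: 49.4586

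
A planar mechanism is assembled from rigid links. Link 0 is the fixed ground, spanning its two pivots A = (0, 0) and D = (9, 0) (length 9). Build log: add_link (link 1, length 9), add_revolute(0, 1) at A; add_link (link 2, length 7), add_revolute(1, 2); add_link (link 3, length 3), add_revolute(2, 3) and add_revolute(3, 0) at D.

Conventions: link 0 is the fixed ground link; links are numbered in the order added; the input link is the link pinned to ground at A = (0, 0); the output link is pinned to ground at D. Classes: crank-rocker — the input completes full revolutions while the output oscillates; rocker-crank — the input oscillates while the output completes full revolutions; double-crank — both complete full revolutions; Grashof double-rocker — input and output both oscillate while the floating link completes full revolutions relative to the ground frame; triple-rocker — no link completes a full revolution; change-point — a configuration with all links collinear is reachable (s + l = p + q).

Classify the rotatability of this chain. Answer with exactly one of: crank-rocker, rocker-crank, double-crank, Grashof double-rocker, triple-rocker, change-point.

lengths: ground=9, input=9, coupler=7, output=3
sorted: s=3 (shortest), l=9 (longest), p+q=16
s + l = 12 vs p + q = 16
s + l < p + q (Grashof) with shortest = output link → rocker-crank

rocker-crank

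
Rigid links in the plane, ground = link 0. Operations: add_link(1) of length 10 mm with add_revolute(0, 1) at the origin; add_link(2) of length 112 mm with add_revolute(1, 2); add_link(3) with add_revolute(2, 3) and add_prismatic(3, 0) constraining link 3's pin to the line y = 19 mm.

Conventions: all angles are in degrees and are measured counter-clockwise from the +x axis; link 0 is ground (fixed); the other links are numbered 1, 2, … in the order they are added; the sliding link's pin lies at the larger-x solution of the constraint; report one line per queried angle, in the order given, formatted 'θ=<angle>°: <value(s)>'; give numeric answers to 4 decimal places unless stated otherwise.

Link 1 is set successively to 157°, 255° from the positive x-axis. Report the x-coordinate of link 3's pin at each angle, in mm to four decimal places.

geometry: r = 10 mm, L = 112 mm, e = 19 mm
θ=157°: crank pin P = (r cos θ, r sin θ) = (-9.205049, 3.907311)
θ=157°: h = r sin θ − e = 3.907311 − 19 = -15.092689
θ=157°: x = r cos θ + √(L² − h²) = -9.205049 + 110.978425 = 101.773376
θ=255°: crank pin P = (r cos θ, r sin θ) = (-2.588190, -9.659258)
θ=255°: h = r sin θ − e = -9.659258 − 19 = -28.659258
θ=255°: x = r cos θ + √(L² − h²) = -2.588190 + 108.271173 = 105.682983

θ=157°: 101.7734
θ=255°: 105.6830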